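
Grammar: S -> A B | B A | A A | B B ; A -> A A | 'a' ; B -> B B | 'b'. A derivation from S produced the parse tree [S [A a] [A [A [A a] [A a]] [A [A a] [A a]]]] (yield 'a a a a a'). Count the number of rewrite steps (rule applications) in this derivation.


Every bracketed nonterminal node [X ...] in the tree is produced by exactly one rule application.
Reading the tree off as a leftmost derivation:
  Step 1: S  =>  A A   (applied S -> A A)
  Step 2: A A  =>  a A   (applied A -> a)
  Step 3: a A  =>  a A A   (applied A -> A A)
  Step 4: a A A  =>  a A A A   (applied A -> A A)
  Step 5: a A A A  =>  a a A A   (applied A -> a)
  Step 6: a a A A  =>  a a a A   (applied A -> a)
  Step 7: a a a A  =>  a a a A A   (applied A -> A A)
  Step 8: a a a A A  =>  a a a a A   (applied A -> a)
  Step 9: a a a a A  =>  a a a a a   (applied A -> a)
Final yield: a a a a a
Total rewrite steps: 9

9


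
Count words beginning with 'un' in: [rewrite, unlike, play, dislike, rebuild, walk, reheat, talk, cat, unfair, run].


Checking each word for prefix 'un':
  'rewrite' -> no (count: 0)
  'unlike' -> YES, starts with 'un' (count: 1)
  'play' -> no (count: 1)
  'dislike' -> no (count: 1)
  'rebuild' -> no (count: 1)
  'walk' -> no (count: 1)
  'reheat' -> no (count: 1)
  'talk' -> no (count: 1)
  'cat' -> no (count: 1)
  'unfair' -> YES, starts with 'un' (count: 2)
  'run' -> no (count: 2)
Total with prefix 'un': 2

2


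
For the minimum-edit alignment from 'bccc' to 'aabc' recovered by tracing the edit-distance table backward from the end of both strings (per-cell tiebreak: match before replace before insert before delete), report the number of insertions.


Edit distance = 3. Backtracking from cell (4, 4) with preference match > replace > insert > delete,
then listing the resulting alignment 'bccc' -> 'aabc' left to right:
  Step 1: replace b->a
  Step 2: replace c->a
  Step 3: replace c->b
  Step 4: keep 'c'
Total insertions: 0

0


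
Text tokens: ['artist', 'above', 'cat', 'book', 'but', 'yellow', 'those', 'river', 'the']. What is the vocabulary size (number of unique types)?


Listing all tokens and tracking unique types:
  Token 1: 'artist' -> NEW (unique so far: 1)
  Token 2: 'above' -> NEW (unique so far: 2)
  Token 3: 'cat' -> NEW (unique so far: 3)
  Token 4: 'book' -> NEW (unique so far: 4)
  Token 5: 'but' -> NEW (unique so far: 5)
  Token 6: 'yellow' -> NEW (unique so far: 6)
  Token 7: 'those' -> NEW (unique so far: 7)
  Token 8: 'river' -> NEW (unique so far: 8)
  Token 9: 'the' -> NEW (unique so far: 9)
Unique types: ('above', 'artist', 'book', 'but', 'cat', 'river', 'the', 'those', 'yellow')
Vocabulary size: 9

9


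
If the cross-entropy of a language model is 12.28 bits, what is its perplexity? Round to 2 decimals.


Perplexity formula: PP = 2^H
H = 12.28
PP = 2^12.28
Decompose: 2^12.28 = 2^12 * 2^0.28
2^12 = 4096, 2^0.28 ~ 1.2141949
PP ~ 4096 * 1.2141949 = 4973.3423104
Rounded to 2 decimals: 4973.34

4973.34


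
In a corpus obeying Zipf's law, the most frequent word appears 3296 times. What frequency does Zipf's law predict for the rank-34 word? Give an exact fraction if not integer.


Zipf's law: freq(rank) = f1 / rank
f1 = 3296, rank = 34
freq = 3296 / 34
GCD(3296, 34) = 2
Simplified: 1648/17

1648/17


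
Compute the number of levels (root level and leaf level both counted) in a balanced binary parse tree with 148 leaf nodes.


In a balanced binary tree with n leaves the deepest leaf is ceil(log2(n)) edges below the root,
so counting node levels inclusive of root and leaves gives ceil(log2(n)) + 1 levels.
log2(148) = 7.2095
ceil(7.2095) = 8
levels = 8 + 1 = 9

9


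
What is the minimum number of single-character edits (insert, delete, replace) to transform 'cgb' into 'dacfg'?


Building DP table for s1='cgb' (len 3) and s2='dacfg' (len 5):
       d  a  c  f  g
    0  1  2  3  4  5
  c 1  1  2  2  3  4
  g 2  2  2  3  3  3
  b 3  3  3  3  4  4
Edit distance = dp[3][5] = 4

4


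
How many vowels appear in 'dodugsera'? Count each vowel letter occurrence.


Scanning each character of 'dodugsera':
  Position 1: 'd' -> consonant (running count: 0)
  Position 2: 'o' -> vowel (running count: 1)
  Position 3: 'd' -> consonant (running count: 1)
  Position 4: 'u' -> vowel (running count: 2)
  Position 5: 'g' -> consonant (running count: 2)
  Position 6: 's' -> consonant (running count: 2)
  Position 7: 'e' -> vowel (running count: 3)
  Position 8: 'r' -> consonant (running count: 3)
  Position 9: 'a' -> vowel (running count: 4)
Total vowels: 4

4


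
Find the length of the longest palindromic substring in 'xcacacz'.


Scanning 'xcacacz' for palindromic substrings.
Substring at positions 1-5: 'cacac'.
Check: reverse('cacac') = 'cacac' -> palindrome confirmed.
Neighbouring characters ('x' / 'z') break symmetry, so it cannot extend further.
No longer palindromic substring exists; longest length = 5

5


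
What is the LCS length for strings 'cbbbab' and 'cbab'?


DP table for LCS of 'cbbbab' and 'cbab':
       c  b  a  b
    0  0  0  0  0
  c 0  1  1  1  1
  b 0  1  2  2  2
  b 0  1  2  2  3
  b 0  1  2  2  3
  a 0  1  2  3  3
  b 0  1  2  3  4
LCS: 'cbab'
LCS length = 4

4


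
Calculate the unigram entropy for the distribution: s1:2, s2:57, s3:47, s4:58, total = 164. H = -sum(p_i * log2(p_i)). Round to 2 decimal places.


Computing entropy H = -sum(p_i * log2(p_i)):
  s1: p = 2/164 = 0.0122, -p*log2(p) = 0.0775
  s2: p = 57/164 = 0.3476, -p*log2(p) = 0.5299
  s3: p = 47/164 = 0.2866, -p*log2(p) = 0.5167
  s4: p = 58/164 = 0.3537, -p*log2(p) = 0.5303
H = sum of terms = 1.6544
Rounded to 2 decimals: 1.65

1.65


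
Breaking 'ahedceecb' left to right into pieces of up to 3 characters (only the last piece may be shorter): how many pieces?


'ahedceecb' has 9 characters.
Chunking with max size 3:
  Chunk 1: 'ahe' (positions 0-2)
  Chunk 2: 'dce' (positions 3-5)
  Chunk 3: 'ecb' (positions 6-8)
Total chunks: ceil(9 / 3) = 3

3


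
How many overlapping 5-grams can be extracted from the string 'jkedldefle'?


String 'jkedldefle' has length L = 10.
Number of overlapping n-grams = L - n + 1
Substituting: 10 - 5 + 1 = 6

6


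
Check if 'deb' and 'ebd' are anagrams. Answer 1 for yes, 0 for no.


Sort characters of 'deb': 'bde'
Sort characters of 'ebd': 'bde'
Sorted forms match -> they ARE anagrams
Result: 1

1


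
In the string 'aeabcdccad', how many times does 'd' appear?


Scanning 'aeabcdccad' for 'd':
  Position 5: 'd' -> MATCH (count: 1)
  Position 9: 'd' -> MATCH (count: 2)
Total occurrences of 'd': 2

2


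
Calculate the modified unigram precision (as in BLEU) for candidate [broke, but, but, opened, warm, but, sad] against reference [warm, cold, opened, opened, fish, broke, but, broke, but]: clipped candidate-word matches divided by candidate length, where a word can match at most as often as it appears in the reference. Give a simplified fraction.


Reference word counts: {'broke': 2, 'but': 2, 'cold': 1, 'fish': 1, 'opened': 2, 'warm': 1}
Checking each candidate word (with clipping):
  'broke' -> in reference (ref count 2, used 1/2) -> match (matches: 1)
  'but' -> in reference (ref count 2, used 1/2) -> match (matches: 2)
  'but' -> in reference (ref count 2, used 2/2) -> match (matches: 3)
  'opened' -> in reference (ref count 2, used 1/2) -> match (matches: 4)
  'warm' -> in reference (ref count 1, used 1/1) -> match (matches: 5)
  'but' -> ref count 2 already used up (2/2) -> clipped, no match (matches: 5)
  'sad' -> not in reference -> no match (matches: 5)
Clipped matches: 5, Candidate length: 7
Precision = 5/7

5/7


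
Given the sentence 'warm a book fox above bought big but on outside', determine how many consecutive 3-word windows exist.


Word trigrams from [10] words:
  Trigram 1: (warm a book)
  Trigram 2: (a book fox)
  Trigram 3: (book fox above)
  Trigram 4: (fox above bought)
  Trigram 5: (above bought big)
  Trigram 6: (bought big but)
  Trigram 7: (big but on)
  Trigram 8: (but on outside)
Total word trigrams: 10 - 2 = 8

8


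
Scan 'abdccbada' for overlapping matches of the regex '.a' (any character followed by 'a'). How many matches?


Pattern: .a means any character followed by 'a'.
Scanning 'abdccbada' position-by-position:
  Pos 0: window 'ab' -> no
  Pos 1: window 'bd' -> no
  Pos 2: window 'dc' -> no
  Pos 3: window 'cc' -> no
  Pos 4: window 'cb' -> no
  Pos 5: window 'ba' -> MATCH
  Pos 6: window 'ad' -> no
  Pos 7: window 'da' -> MATCH
  Pos 8: window 'a' -> no
Total matches: 2

2


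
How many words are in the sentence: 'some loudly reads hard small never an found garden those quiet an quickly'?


Counting words by splitting on spaces:
  Word 1: 'some'
  Word 2: 'loudly'
  Word 3: 'reads'
  Word 4: 'hard'
  Word 5: 'small'
  Word 6: 'never'
  Word 7: 'an'
  Word 8: 'found'
  Word 9: 'garden'
  Word 10: 'those'
  Word 11: 'quiet'
  Word 12: 'an'
  Word 13: 'quickly'
Total words: 13

13


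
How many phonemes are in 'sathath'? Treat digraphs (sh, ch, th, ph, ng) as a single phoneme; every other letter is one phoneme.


Parsing 'sathath' greedily, digraphs first:
  's' -> consonant phoneme (phonemes so far: 1)
  'a' -> vowel phoneme (phonemes so far: 2)
  'th' -> digraph (1 consonant phoneme) (phonemes so far: 3)
  'a' -> vowel phoneme (phonemes so far: 4)
  'th' -> digraph (1 consonant phoneme) (phonemes so far: 5)
Total phonemes: 5

5


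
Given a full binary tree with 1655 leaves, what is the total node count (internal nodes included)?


Leaf nodes (terminals): 1655
Internal nodes = n - 1 = 1655 - 1 = 1654
Total = leaves + internal = 1655 + 1654 = 3309

3309


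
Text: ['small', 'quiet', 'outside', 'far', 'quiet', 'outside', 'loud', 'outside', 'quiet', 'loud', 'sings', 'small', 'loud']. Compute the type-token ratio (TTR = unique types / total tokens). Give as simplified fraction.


Tokens: 13
Unique types: ('far', 'loud', 'outside', 'quiet', 'sings', 'small') = 6
TTR = 6/13
Already in lowest terms.

6/13


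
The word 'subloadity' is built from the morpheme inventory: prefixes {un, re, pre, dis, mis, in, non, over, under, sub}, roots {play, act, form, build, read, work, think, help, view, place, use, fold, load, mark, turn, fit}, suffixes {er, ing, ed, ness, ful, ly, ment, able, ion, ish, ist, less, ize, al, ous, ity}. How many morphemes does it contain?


Segmenting 'subloadity' against the inventory:
  'sub' -> prefix (morpheme 1)
  'load' -> root (morpheme 2)
  'ity' -> suffix (morpheme 3)
Total morphemes: 3

3


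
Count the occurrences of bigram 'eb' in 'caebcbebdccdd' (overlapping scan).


Scanning 'caebcbebdccdd' for bigram 'eb':
  Position 0: 'ca' -> no
  Position 1: 'ae' -> no
  Position 2: 'eb' -> MATCH
  Position 3: 'bc' -> no
  Position 4: 'cb' -> no
  Position 5: 'be' -> no
  Position 6: 'eb' -> MATCH
  Position 7: 'bd' -> no
  Position 8: 'dc' -> no
  Position 9: 'cc' -> no
  Position 10: 'cd' -> no
  Position 11: 'dd' -> no
Total matches: 2

2


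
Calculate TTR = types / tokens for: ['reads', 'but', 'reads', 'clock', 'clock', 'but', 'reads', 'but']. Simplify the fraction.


Tokens: 8
Unique types: ('but', 'clock', 'reads') = 3
TTR = 3/8
Already in lowest terms.

3/8


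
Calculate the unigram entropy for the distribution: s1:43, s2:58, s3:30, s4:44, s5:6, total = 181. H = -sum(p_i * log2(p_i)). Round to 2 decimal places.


Computing entropy H = -sum(p_i * log2(p_i)):
  s1: p = 43/181 = 0.2376, -p*log2(p) = 0.4926
  s2: p = 58/181 = 0.3204, -p*log2(p) = 0.5261
  s3: p = 30/181 = 0.1657, -p*log2(p) = 0.4298
  s4: p = 44/181 = 0.2431, -p*log2(p) = 0.4960
  s5: p = 6/181 = 0.0331, -p*log2(p) = 0.1629
H = sum of terms = 2.1074
Rounded to 2 decimals: 2.11

2.11


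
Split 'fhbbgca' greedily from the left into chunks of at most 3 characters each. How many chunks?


'fhbbgca' has 7 characters.
Chunking with max size 3:
  Chunk 1: 'fhb' (positions 0-2)
  Chunk 2: 'bgc' (positions 3-5)
  Chunk 3: 'a' (positions 6-6)
Total chunks: ceil(7 / 3) = 3

3


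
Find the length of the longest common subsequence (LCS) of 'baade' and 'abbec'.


DP table for LCS of 'baade' and 'abbec':
       a  b  b  e  c
    0  0  0  0  0  0
  b 0  0  1  1  1  1
  a 0  1  1  1  1  1
  a 0  1  1  1  1  1
  d 0  1  1  1  1  1
  e 0  1  1  1  2  2
LCS: 'be'
LCS length = 2

2


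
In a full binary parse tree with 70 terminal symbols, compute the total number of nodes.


Leaf nodes (terminals): 70
Internal nodes = n - 1 = 70 - 1 = 69
Total = leaves + internal = 70 + 69 = 139

139


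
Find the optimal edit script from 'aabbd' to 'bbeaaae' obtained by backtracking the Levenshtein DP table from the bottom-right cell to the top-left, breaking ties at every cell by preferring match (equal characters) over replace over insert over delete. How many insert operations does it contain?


Edit distance = 6. Backtracking from cell (5, 7) with preference match > replace > insert > delete,
then listing the resulting alignment 'aabbd' -> 'bbeaaae' left to right:
  Step 1: insert 'b' [insertion #1]
  Step 2: insert 'b' [insertion #2]
  Step 3: replace a->e
  Step 4: keep 'a'
  Step 5: replace b->a
  Step 6: replace b->a
  Step 7: replace d->e
Total insertions: 2

2


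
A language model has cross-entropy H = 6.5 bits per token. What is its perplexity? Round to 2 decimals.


Perplexity formula: PP = 2^H
H = 6.5
PP = 2^6.5
Decompose: 2^6.5 = 2^6 * 2^0.5 = 2^6 * sqrt(2)
2^6 = 64, sqrt(2) ~ 1.4142136
PP ~ 64 * 1.4142136 = 90.5096704
Rounded to 2 decimals: 90.51

90.51


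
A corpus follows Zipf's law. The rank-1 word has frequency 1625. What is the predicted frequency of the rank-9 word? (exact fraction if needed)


Zipf's law: freq(rank) = f1 / rank
f1 = 1625, rank = 9
freq = 1625 / 9
GCD(1625, 9) = 1
Simplified: 1625/9

1625/9


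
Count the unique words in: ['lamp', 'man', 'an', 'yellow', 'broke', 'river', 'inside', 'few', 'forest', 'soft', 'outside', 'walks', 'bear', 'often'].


Listing all tokens and tracking unique types:
  Token 1: 'lamp' -> NEW (unique so far: 1)
  Token 2: 'man' -> NEW (unique so far: 2)
  Token 3: 'an' -> NEW (unique so far: 3)
  Token 4: 'yellow' -> NEW (unique so far: 4)
  Token 5: 'broke' -> NEW (unique so far: 5)
  Token 6: 'river' -> NEW (unique so far: 6)
  Token 7: 'inside' -> NEW (unique so far: 7)
  Token 8: 'few' -> NEW (unique so far: 8)
  Token 9: 'forest' -> NEW (unique so far: 9)
  Token 10: 'soft' -> NEW (unique so far: 10)
  Token 11: 'outside' -> NEW (unique so far: 11)
  Token 12: 'walks' -> NEW (unique so far: 12)
  Token 13: 'bear' -> NEW (unique so far: 13)
  Token 14: 'often' -> NEW (unique so far: 14)
Unique types: ('an', 'bear', 'broke', 'few', 'forest', 'inside', 'lamp', 'man', 'often', 'outside', 'river', 'soft', 'walks', 'yellow')
Vocabulary size: 14

14


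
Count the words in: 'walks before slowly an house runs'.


Counting words by splitting on spaces:
  Word 1: 'walks'
  Word 2: 'before'
  Word 3: 'slowly'
  Word 4: 'an'
  Word 5: 'house'
  Word 6: 'runs'
Total words: 6

6


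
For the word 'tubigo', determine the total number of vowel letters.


Scanning each character of 'tubigo':
  Position 1: 't' -> consonant (running count: 0)
  Position 2: 'u' -> vowel (running count: 1)
  Position 3: 'b' -> consonant (running count: 1)
  Position 4: 'i' -> vowel (running count: 2)
  Position 5: 'g' -> consonant (running count: 2)
  Position 6: 'o' -> vowel (running count: 3)
Total vowels: 3

3


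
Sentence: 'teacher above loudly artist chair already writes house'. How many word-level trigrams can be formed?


Word trigrams from [8] words:
  Trigram 1: (teacher above loudly)
  Trigram 2: (above loudly artist)
  Trigram 3: (loudly artist chair)
  Trigram 4: (artist chair already)
  Trigram 5: (chair already writes)
  Trigram 6: (already writes house)
Total word trigrams: 8 - 2 = 6

6


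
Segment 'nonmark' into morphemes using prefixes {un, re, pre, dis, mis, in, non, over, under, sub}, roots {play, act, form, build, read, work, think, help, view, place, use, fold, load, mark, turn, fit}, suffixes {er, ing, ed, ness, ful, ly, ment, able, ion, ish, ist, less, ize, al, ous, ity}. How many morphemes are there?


Segmenting 'nonmark' against the inventory:
  'non' -> prefix (morpheme 1)
  'mark' -> root (morpheme 2)
Total morphemes: 2

2


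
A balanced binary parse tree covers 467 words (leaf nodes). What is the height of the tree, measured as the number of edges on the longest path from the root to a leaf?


In a balanced binary tree with n leaves the deepest leaf is ceil(log2(n)) edges below the root.
log2(467) = 8.8673
ceil(8.8673) = 9
height (edges) = 9

9


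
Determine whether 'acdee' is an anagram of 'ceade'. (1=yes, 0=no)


Sort characters of 'acdee': 'acdee'
Sort characters of 'ceade': 'acdee'
Sorted forms match -> they ARE anagrams
Result: 1

1


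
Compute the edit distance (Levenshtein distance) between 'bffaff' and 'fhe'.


Building DP table for s1='bffaff' (len 6) and s2='fhe' (len 3):
       f  h  e
    0  1  2  3
  b 1  1  2  3
  f 2  1  2  3
  f 3  2  2  3
  a 4  3  3  3
  f 5  4  4  4
  f 6  5  5  5
Edit distance = dp[6][3] = 5

5


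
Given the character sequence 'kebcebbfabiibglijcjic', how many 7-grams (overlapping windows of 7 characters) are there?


String 'kebcebbfabiibglijcjic' has length L = 21.
Number of overlapping n-grams = L - n + 1
Substituting: 21 - 7 + 1 = 15

15


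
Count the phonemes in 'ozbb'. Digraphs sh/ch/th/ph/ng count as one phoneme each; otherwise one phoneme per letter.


Parsing 'ozbb' greedily, digraphs first:
  'o' -> vowel phoneme (phonemes so far: 1)
  'z' -> consonant phoneme (phonemes so far: 2)
  'b' -> consonant phoneme (phonemes so far: 3)
  'b' -> consonant phoneme (phonemes so far: 4)
Total phonemes: 4

4


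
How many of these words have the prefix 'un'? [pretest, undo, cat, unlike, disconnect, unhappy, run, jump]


Checking each word for prefix 'un':
  'pretest' -> no (count: 0)
  'undo' -> YES, starts with 'un' (count: 1)
  'cat' -> no (count: 1)
  'unlike' -> YES, starts with 'un' (count: 2)
  'disconnect' -> no (count: 2)
  'unhappy' -> YES, starts with 'un' (count: 3)
  'run' -> no (count: 3)
  'jump' -> no (count: 3)
Total with prefix 'un': 3

3


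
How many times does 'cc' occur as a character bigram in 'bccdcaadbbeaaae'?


Scanning 'bccdcaadbbeaaae' for bigram 'cc':
  Position 0: 'bc' -> no
  Position 1: 'cc' -> MATCH
  Position 2: 'cd' -> no
  Position 3: 'dc' -> no
  Position 4: 'ca' -> no
  Position 5: 'aa' -> no
  Position 6: 'ad' -> no
  Position 7: 'db' -> no
  Position 8: 'bb' -> no
  Position 9: 'be' -> no
  Position 10: 'ea' -> no
  Position 11: 'aa' -> no
  Position 12: 'aa' -> no
  Position 13: 'ae' -> no
Total matches: 1

1


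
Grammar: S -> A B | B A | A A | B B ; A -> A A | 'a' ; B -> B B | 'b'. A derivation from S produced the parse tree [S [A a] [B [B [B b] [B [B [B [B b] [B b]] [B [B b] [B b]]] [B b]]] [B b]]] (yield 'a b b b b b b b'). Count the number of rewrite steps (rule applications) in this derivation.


Every bracketed nonterminal node [X ...] in the tree is produced by exactly one rule application.
Reading the tree off as a leftmost derivation:
  Step 1: S  =>  A B   (applied S -> A B)
  Step 2: A B  =>  a B   (applied A -> a)
  Step 3: a B  =>  a B B   (applied B -> B B)
  Step 4: a B B  =>  a B B B   (applied B -> B B)
  Step 5: a B B B  =>  a b B B   (applied B -> b)
  Step 6: a b B B  =>  a b B B B   (applied B -> B B)
  Step 7: a b B B B  =>  a b B B B B   (applied B -> B B)
  Step 8: a b B B B B  =>  a b B B B B B   (applied B -> B B)
  Step 9: a b B B B B B  =>  a b b B B B B   (applied B -> b)
  Step 10: a b b B B B B  =>  a b b b B B B   (applied B -> b)
  Step 11: a b b b B B B  =>  a b b b B B B B   (applied B -> B B)
  Step 12: a b b b B B B B  =>  a b b b b B B B   (applied B -> b)
  Step 13: a b b b b B B B  =>  a b b b b b B B   (applied B -> b)
  Step 14: a b b b b b B B  =>  a b b b b b b B   (applied B -> b)
  Step 15: a b b b b b b B  =>  a b b b b b b b   (applied B -> b)
Final yield: a b b b b b b b
Total rewrite steps: 15

15


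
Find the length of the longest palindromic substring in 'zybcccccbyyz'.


Scanning 'zybcccccbyyz' for palindromic substrings.
Substring at positions 1-9: 'ybcccccby'.
Check: reverse('ybcccccby') = 'ybcccccby' -> palindrome confirmed.
Neighbouring characters ('z' / 'y') break symmetry, so it cannot extend further.
No longer palindromic substring exists; longest length = 9

9


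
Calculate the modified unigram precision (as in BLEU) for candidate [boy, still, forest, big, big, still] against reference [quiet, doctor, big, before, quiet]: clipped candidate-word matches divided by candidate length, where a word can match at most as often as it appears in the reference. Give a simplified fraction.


Reference word counts: {'before': 1, 'big': 1, 'doctor': 1, 'quiet': 2}
Checking each candidate word (with clipping):
  'boy' -> not in reference -> no match (matches: 0)
  'still' -> not in reference -> no match (matches: 0)
  'forest' -> not in reference -> no match (matches: 0)
  'big' -> in reference (ref count 1, used 1/1) -> match (matches: 1)
  'big' -> ref count 1 already used up (1/1) -> clipped, no match (matches: 1)
  'still' -> not in reference -> no match (matches: 1)
Clipped matches: 1, Candidate length: 6
Precision = 1/6

1/6


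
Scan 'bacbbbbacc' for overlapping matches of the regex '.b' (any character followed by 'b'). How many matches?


Pattern: .b means any character followed by 'b'.
Scanning 'bacbbbbacc' position-by-position:
  Pos 0: window 'ba' -> no
  Pos 1: window 'ac' -> no
  Pos 2: window 'cb' -> MATCH
  Pos 3: window 'bb' -> MATCH
  Pos 4: window 'bb' -> MATCH
  Pos 5: window 'bb' -> MATCH
  Pos 6: window 'ba' -> no
  Pos 7: window 'ac' -> no
  Pos 8: window 'cc' -> no
  Pos 9: window 'c' -> no
Total matches: 4

4


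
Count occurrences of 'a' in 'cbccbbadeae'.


Scanning 'cbccbbadeae' for 'a':
  Position 6: 'a' -> MATCH (count: 1)
  Position 9: 'a' -> MATCH (count: 2)
Total occurrences of 'a': 2

2


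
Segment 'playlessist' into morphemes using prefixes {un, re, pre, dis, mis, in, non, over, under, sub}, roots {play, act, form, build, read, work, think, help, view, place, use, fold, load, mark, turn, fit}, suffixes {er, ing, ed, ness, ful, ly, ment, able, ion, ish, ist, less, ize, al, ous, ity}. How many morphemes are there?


Segmenting 'playlessist' against the inventory:
  'play' -> root (morpheme 1)
  'less' -> suffix (morpheme 2)
  'ist' -> suffix (morpheme 3)
Total morphemes: 3

3


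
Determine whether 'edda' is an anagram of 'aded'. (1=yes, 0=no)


Sort characters of 'edda': 'adde'
Sort characters of 'aded': 'adde'
Sorted forms match -> they ARE anagrams
Result: 1

1


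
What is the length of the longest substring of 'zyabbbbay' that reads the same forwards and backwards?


Scanning 'zyabbbbay' for palindromic substrings.
Substring at positions 1-8: 'yabbbbay'.
Check: reverse('yabbbbay') = 'yabbbbay' -> palindrome confirmed.
Neighbouring characters ('z' / '-') break symmetry, so it cannot extend further.
No longer palindromic substring exists; longest length = 8

8


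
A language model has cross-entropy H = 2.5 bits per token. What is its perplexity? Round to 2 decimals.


Perplexity formula: PP = 2^H
H = 2.5
PP = 2^2.5
Decompose: 2^2.5 = 2^2 * 2^0.5 = 2^2 * sqrt(2)
2^2 = 4, sqrt(2) ~ 1.4142136
PP ~ 4 * 1.4142136 = 5.6568544
Rounded to 2 decimals: 5.66

5.66


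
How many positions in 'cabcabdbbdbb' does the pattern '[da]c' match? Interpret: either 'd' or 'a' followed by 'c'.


Pattern: [da]c means either 'd' or 'a' followed by 'c'.
Scanning 'cabcabdbbdbb' position-by-position:
  Pos 0: window 'ca' -> no
  Pos 1: window 'ab' -> no
  Pos 2: window 'bc' -> no
  Pos 3: window 'ca' -> no
  Pos 4: window 'ab' -> no
  Pos 5: window 'bd' -> no
  Pos 6: window 'db' -> no
  Pos 7: window 'bb' -> no
  Pos 8: window 'bd' -> no
  Pos 9: window 'db' -> no
  Pos 10: window 'bb' -> no
  Pos 11: window 'b' -> no
Total matches: 0

0


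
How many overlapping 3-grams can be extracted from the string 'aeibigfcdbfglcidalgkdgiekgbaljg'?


String 'aeibigfcdbfglcidalgkdgiekgbaljg' has length L = 31.
Number of overlapping n-grams = L - n + 1
Substituting: 31 - 3 + 1 = 29

29


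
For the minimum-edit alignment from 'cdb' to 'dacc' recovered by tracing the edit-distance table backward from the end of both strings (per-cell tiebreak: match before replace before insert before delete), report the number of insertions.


Edit distance = 4. Backtracking from cell (3, 4) with preference match > replace > insert > delete,
then listing the resulting alignment 'cdb' -> 'dacc' left to right:
  Step 1: insert 'd' [insertion #1]
  Step 2: replace c->a
  Step 3: replace d->c
  Step 4: replace b->c
Total insertions: 1

1


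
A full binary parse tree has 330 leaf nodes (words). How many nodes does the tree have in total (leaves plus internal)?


Leaf nodes (terminals): 330
Internal nodes = n - 1 = 330 - 1 = 329
Total = leaves + internal = 330 + 329 = 659

659


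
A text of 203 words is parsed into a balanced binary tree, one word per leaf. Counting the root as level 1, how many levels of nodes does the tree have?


In a balanced binary tree with n leaves the deepest leaf is ceil(log2(n)) edges below the root,
so counting node levels inclusive of root and leaves gives ceil(log2(n)) + 1 levels.
log2(203) = 7.6653
ceil(7.6653) = 8
levels = 8 + 1 = 9

9


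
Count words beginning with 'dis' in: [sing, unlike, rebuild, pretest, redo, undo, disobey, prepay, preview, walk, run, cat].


Checking each word for prefix 'dis':
  'sing' -> no (count: 0)
  'unlike' -> no (count: 0)
  'rebuild' -> no (count: 0)
  'pretest' -> no (count: 0)
  'redo' -> no (count: 0)
  'undo' -> no (count: 0)
  'disobey' -> YES, starts with 'dis' (count: 1)
  'prepay' -> no (count: 1)
  'preview' -> no (count: 1)
  'walk' -> no (count: 1)
  'run' -> no (count: 1)
  'cat' -> no (count: 1)
Total with prefix 'dis': 1

1


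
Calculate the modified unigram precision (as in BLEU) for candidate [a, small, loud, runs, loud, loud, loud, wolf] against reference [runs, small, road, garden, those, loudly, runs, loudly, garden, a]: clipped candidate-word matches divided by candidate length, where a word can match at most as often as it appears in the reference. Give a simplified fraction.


Reference word counts: {'a': 1, 'garden': 2, 'loudly': 2, 'road': 1, 'runs': 2, 'small': 1, 'those': 1}
Checking each candidate word (with clipping):
  'a' -> in reference (ref count 1, used 1/1) -> match (matches: 1)
  'small' -> in reference (ref count 1, used 1/1) -> match (matches: 2)
  'loud' -> not in reference -> no match (matches: 2)
  'runs' -> in reference (ref count 2, used 1/2) -> match (matches: 3)
  'loud' -> not in reference -> no match (matches: 3)
  'loud' -> not in reference -> no match (matches: 3)
  'loud' -> not in reference -> no match (matches: 3)
  'wolf' -> not in reference -> no match (matches: 3)
Clipped matches: 3, Candidate length: 8
Precision = 3/8

3/8


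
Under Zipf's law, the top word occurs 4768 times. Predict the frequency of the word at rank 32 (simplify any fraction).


Zipf's law: freq(rank) = f1 / rank
f1 = 4768, rank = 32
freq = 4768 / 32
= 149

149


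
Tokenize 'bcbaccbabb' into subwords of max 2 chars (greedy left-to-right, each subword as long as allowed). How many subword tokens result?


'bcbaccbabb' has 10 characters.
Chunking with max size 2:
  Chunk 1: 'bc' (positions 0-1)
  Chunk 2: 'ba' (positions 2-3)
  Chunk 3: 'cc' (positions 4-5)
  Chunk 4: 'ba' (positions 6-7)
  Chunk 5: 'bb' (positions 8-9)
Total chunks: ceil(10 / 2) = 5

5


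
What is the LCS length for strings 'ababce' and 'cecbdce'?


DP table for LCS of 'ababce' and 'cecbdce':
       c  e  c  b  d  c  e
    0  0  0  0  0  0  0  0
  a 0  0  0  0  0  0  0  0
  b 0  0  0  0  1  1  1  1
  a 0  0  0  0  1  1  1  1
  b 0  0  0  0  1  1  1  1
  c 0  1  1  1  1  1  2  2
  e 0  1  2  2  2  2  2  3
LCS: 'bce'
LCS length = 3

3


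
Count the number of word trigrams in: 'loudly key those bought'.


Word trigrams from [4] words:
  Trigram 1: (loudly key those)
  Trigram 2: (key those bought)
Total word trigrams: 4 - 2 = 2

2


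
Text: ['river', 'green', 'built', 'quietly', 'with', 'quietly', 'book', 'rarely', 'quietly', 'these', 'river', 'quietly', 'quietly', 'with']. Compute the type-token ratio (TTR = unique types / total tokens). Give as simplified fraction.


Tokens: 14
Unique types: ('book', 'built', 'green', 'quietly', 'rarely', 'river', 'these', 'with') = 8
TTR = 8/14
Simplify: divide both by 2 -> 4/7
TTR = 4/7

4/7


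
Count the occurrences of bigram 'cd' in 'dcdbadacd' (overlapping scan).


Scanning 'dcdbadacd' for bigram 'cd':
  Position 0: 'dc' -> no
  Position 1: 'cd' -> MATCH
  Position 2: 'db' -> no
  Position 3: 'ba' -> no
  Position 4: 'ad' -> no
  Position 5: 'da' -> no
  Position 6: 'ac' -> no
  Position 7: 'cd' -> MATCH
Total matches: 2

2


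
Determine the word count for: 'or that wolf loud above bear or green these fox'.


Counting words by splitting on spaces:
  Word 1: 'or'
  Word 2: 'that'
  Word 3: 'wolf'
  Word 4: 'loud'
  Word 5: 'above'
  Word 6: 'bear'
  Word 7: 'or'
  Word 8: 'green'
  Word 9: 'these'
  Word 10: 'fox'
Total words: 10

10


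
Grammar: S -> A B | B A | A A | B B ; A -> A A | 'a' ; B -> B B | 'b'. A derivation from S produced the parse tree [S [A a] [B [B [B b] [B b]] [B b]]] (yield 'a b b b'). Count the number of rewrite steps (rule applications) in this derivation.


Every bracketed nonterminal node [X ...] in the tree is produced by exactly one rule application.
Reading the tree off as a leftmost derivation:
  Step 1: S  =>  A B   (applied S -> A B)
  Step 2: A B  =>  a B   (applied A -> a)
  Step 3: a B  =>  a B B   (applied B -> B B)
  Step 4: a B B  =>  a B B B   (applied B -> B B)
  Step 5: a B B B  =>  a b B B   (applied B -> b)
  Step 6: a b B B  =>  a b b B   (applied B -> b)
  Step 7: a b b B  =>  a b b b   (applied B -> b)
Final yield: a b b b
Total rewrite steps: 7

7


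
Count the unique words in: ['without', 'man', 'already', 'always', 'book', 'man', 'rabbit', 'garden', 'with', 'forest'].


Listing all tokens and tracking unique types:
  Token 1: 'without' -> NEW (unique so far: 1)
  Token 2: 'man' -> NEW (unique so far: 2)
  Token 3: 'already' -> NEW (unique so far: 3)
  Token 4: 'always' -> NEW (unique so far: 4)
  Token 5: 'book' -> NEW (unique so far: 5)
  Token 6: 'man' -> duplicate (unique so far: 5)
  Token 7: 'rabbit' -> NEW (unique so far: 6)
  Token 8: 'garden' -> NEW (unique so far: 7)
  Token 9: 'with' -> NEW (unique so far: 8)
  Token 10: 'forest' -> NEW (unique so far: 9)
Unique types: ('already', 'always', 'book', 'forest', 'garden', 'man', 'rabbit', 'with', 'without')
Vocabulary size: 9

9


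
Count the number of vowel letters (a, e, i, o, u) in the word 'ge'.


Scanning each character of 'ge':
  Position 1: 'g' -> consonant (running count: 0)
  Position 2: 'e' -> vowel (running count: 1)
Total vowels: 1

1


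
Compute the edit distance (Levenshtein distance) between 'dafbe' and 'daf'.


Building DP table for s1='dafbe' (len 5) and s2='daf' (len 3):
       d  a  f
    0  1  2  3
  d 1  0  1  2
  a 2  1  0  1
  f 3  2  1  0
  b 4  3  2  1
  e 5  4  3  2
Edit distance = dp[5][3] = 2

2


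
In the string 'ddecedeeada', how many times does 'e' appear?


Scanning 'ddecedeeada' for 'e':
  Position 2: 'e' -> MATCH (count: 1)
  Position 4: 'e' -> MATCH (count: 2)
  Position 6: 'e' -> MATCH (count: 3)
  Position 7: 'e' -> MATCH (count: 4)
Total occurrences of 'e': 4

4


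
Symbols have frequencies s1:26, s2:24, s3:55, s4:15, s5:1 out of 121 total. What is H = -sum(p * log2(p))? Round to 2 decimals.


Computing entropy H = -sum(p_i * log2(p_i)):
  s1: p = 26/121 = 0.2149, -p*log2(p) = 0.4767
  s2: p = 24/121 = 0.1983, -p*log2(p) = 0.4629
  s3: p = 55/121 = 0.4545, -p*log2(p) = 0.5170
  s4: p = 15/121 = 0.1240, -p*log2(p) = 0.3734
  s5: p = 1/121 = 0.0083, -p*log2(p) = 0.0572
H = sum of terms = 1.8872
Rounded to 2 decimals: 1.89

1.89


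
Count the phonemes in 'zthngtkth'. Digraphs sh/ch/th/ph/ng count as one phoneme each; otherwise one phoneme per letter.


Parsing 'zthngtkth' greedily, digraphs first:
  'z' -> consonant phoneme (phonemes so far: 1)
  'th' -> digraph (1 consonant phoneme) (phonemes so far: 2)
  'ng' -> digraph (1 consonant phoneme) (phonemes so far: 3)
  't' -> consonant phoneme (phonemes so far: 4)
  'k' -> consonant phoneme (phonemes so far: 5)
  'th' -> digraph (1 consonant phoneme) (phonemes so far: 6)
Total phonemes: 6

6


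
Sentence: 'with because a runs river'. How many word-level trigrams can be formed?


Word trigrams from [5] words:
  Trigram 1: (with because a)
  Trigram 2: (because a runs)
  Trigram 3: (a runs river)
Total word trigrams: 5 - 2 = 3

3


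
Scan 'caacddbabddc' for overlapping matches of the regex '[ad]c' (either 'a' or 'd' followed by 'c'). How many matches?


Pattern: [ad]c means either 'a' or 'd' followed by 'c'.
Scanning 'caacddbabddc' position-by-position:
  Pos 0: window 'ca' -> no
  Pos 1: window 'aa' -> no
  Pos 2: window 'ac' -> MATCH
  Pos 3: window 'cd' -> no
  Pos 4: window 'dd' -> no
  Pos 5: window 'db' -> no
  Pos 6: window 'ba' -> no
  Pos 7: window 'ab' -> no
  Pos 8: window 'bd' -> no
  Pos 9: window 'dd' -> no
  Pos 10: window 'dc' -> MATCH
  Pos 11: window 'c' -> no
Total matches: 2

2


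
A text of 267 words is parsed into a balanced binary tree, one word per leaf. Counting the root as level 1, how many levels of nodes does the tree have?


In a balanced binary tree with n leaves the deepest leaf is ceil(log2(n)) edges below the root,
so counting node levels inclusive of root and leaves gives ceil(log2(n)) + 1 levels.
log2(267) = 8.0607
ceil(8.0607) = 9
levels = 9 + 1 = 10

10


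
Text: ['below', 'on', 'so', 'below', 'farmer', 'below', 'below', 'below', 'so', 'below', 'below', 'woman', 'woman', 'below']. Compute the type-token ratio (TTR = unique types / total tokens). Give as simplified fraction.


Tokens: 14
Unique types: ('below', 'farmer', 'on', 'so', 'woman') = 5
TTR = 5/14
Already in lowest terms.

5/14


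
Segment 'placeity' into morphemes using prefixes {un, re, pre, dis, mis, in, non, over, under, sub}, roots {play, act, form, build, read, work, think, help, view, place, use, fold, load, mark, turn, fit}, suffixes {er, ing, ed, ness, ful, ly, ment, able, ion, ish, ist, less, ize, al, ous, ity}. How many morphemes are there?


Segmenting 'placeity' against the inventory:
  'place' -> root (morpheme 1)
  'ity' -> suffix (morpheme 2)
Total morphemes: 2

2


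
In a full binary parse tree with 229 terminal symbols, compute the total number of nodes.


Leaf nodes (terminals): 229
Internal nodes = n - 1 = 229 - 1 = 228
Total = leaves + internal = 229 + 228 = 457

457


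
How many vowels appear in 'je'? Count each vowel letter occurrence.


Scanning each character of 'je':
  Position 1: 'j' -> consonant (running count: 0)
  Position 2: 'e' -> vowel (running count: 1)
Total vowels: 1

1


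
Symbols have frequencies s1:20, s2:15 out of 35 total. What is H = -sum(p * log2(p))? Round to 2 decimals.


Computing entropy H = -sum(p_i * log2(p_i)):
  s1: p = 20/35 = 0.5714, -p*log2(p) = 0.4613
  s2: p = 15/35 = 0.4286, -p*log2(p) = 0.5239
H = sum of terms = 0.9852
Rounded to 2 decimals: 0.99

0.99


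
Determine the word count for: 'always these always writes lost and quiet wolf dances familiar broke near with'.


Counting words by splitting on spaces:
  Word 1: 'always'
  Word 2: 'these'
  Word 3: 'always'
  Word 4: 'writes'
  Word 5: 'lost'
  Word 6: 'and'
  Word 7: 'quiet'
  Word 8: 'wolf'
  Word 9: 'dances'
  Word 10: 'familiar'
  Word 11: 'broke'
  Word 12: 'near'
  Word 13: 'with'
Total words: 13

13


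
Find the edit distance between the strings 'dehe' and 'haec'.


Building DP table for s1='dehe' (len 4) and s2='haec' (len 4):
       h  a  e  c
    0  1  2  3  4
  d 1  1  2  3  4
  e 2  2  2  2  3
  h 3  2  3  3  3
  e 4  3  3  3  4
Edit distance = dp[4][4] = 4

4


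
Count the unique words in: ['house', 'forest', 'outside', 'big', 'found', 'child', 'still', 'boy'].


Listing all tokens and tracking unique types:
  Token 1: 'house' -> NEW (unique so far: 1)
  Token 2: 'forest' -> NEW (unique so far: 2)
  Token 3: 'outside' -> NEW (unique so far: 3)
  Token 4: 'big' -> NEW (unique so far: 4)
  Token 5: 'found' -> NEW (unique so far: 5)
  Token 6: 'child' -> NEW (unique so far: 6)
  Token 7: 'still' -> NEW (unique so far: 7)
  Token 8: 'boy' -> NEW (unique so far: 8)
Unique types: ('big', 'boy', 'child', 'forest', 'found', 'house', 'outside', 'still')
Vocabulary size: 8

8


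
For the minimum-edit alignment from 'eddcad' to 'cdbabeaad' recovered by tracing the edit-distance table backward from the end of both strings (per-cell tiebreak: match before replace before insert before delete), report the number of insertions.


Edit distance = 6. Backtracking from cell (6, 9) with preference match > replace > insert > delete,
then listing the resulting alignment 'eddcad' -> 'cdbabeaad' left to right:
  Step 1: replace e->c
  Step 2: keep 'd'
  Step 3: insert 'b' [insertion #1]
  Step 4: insert 'a' [insertion #2]
  Step 5: insert 'b' [insertion #3]
  Step 6: replace d->e
  Step 7: replace c->a
  Step 8: keep 'a'
  Step 9: keep 'd'
Total insertions: 3

3


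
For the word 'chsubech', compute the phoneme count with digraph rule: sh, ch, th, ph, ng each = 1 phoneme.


Parsing 'chsubech' greedily, digraphs first:
  'ch' -> digraph (1 consonant phoneme) (phonemes so far: 1)
  's' -> consonant phoneme (phonemes so far: 2)
  'u' -> vowel phoneme (phonemes so far: 3)
  'b' -> consonant phoneme (phonemes so far: 4)
  'e' -> vowel phoneme (phonemes so far: 5)
  'ch' -> digraph (1 consonant phoneme) (phonemes so far: 6)
Total phonemes: 6

6


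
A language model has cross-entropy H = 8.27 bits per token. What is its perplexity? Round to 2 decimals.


Perplexity formula: PP = 2^H
H = 8.27
PP = 2^8.27
Decompose: 2^8.27 = 2^8 * 2^0.27
2^8 = 256, 2^0.27 ~ 1.2058078
PP ~ 256 * 1.2058078 = 308.6867968
Rounded to 2 decimals: 308.69

308.69


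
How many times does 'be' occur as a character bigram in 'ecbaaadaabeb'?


Scanning 'ecbaaadaabeb' for bigram 'be':
  Position 0: 'ec' -> no
  Position 1: 'cb' -> no
  Position 2: 'ba' -> no
  Position 3: 'aa' -> no
  Position 4: 'aa' -> no
  Position 5: 'ad' -> no
  Position 6: 'da' -> no
  Position 7: 'aa' -> no
  Position 8: 'ab' -> no
  Position 9: 'be' -> MATCH
  Position 10: 'eb' -> no
Total matches: 1

1


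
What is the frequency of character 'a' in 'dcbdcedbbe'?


Scanning 'dcbdcedbbe' for 'a':
  No matches found.
Total occurrences of 'a': 0

0


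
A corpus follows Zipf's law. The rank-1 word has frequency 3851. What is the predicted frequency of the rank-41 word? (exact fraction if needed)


Zipf's law: freq(rank) = f1 / rank
f1 = 3851, rank = 41
freq = 3851 / 41
GCD(3851, 41) = 1
Simplified: 3851/41

3851/41


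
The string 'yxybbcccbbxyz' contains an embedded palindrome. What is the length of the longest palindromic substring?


Scanning 'yxybbcccbbxyz' for palindromic substrings.
Substring at positions 3-9: 'bbcccbb'.
Check: reverse('bbcccbb') = 'bbcccbb' -> palindrome confirmed.
Neighbouring characters ('y' / 'x') break symmetry, so it cannot extend further.
No longer palindromic substring exists; longest length = 7

7


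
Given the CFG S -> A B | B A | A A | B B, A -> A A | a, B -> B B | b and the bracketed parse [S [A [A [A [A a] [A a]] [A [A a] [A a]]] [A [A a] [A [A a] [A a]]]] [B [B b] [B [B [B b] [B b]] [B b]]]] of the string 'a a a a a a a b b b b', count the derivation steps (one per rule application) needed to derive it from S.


Every bracketed nonterminal node [X ...] in the tree is produced by exactly one rule application.
Reading the tree off as a leftmost derivation:
  Step 1: S  =>  A B   (applied S -> A B)
  Step 2: A B  =>  A A B   (applied A -> A A)
  Step 3: A A B  =>  A A A B   (applied A -> A A)
  Step 4: A A A B  =>  A A A A B   (applied A -> A A)
  Step 5: A A A A B  =>  a A A A B   (applied A -> a)
  Step 6: a A A A B  =>  a a A A B   (applied A -> a)
  Step 7: a a A A B  =>  a a A A A B   (applied A -> A A)
  Step 8: a a A A A B  =>  a a a A A B   (applied A -> a)
  Step 9: a a a A A B  =>  a a a a A B   (applied A -> a)
  Step 10: a a a a A B  =>  a a a a A A B   (applied A -> A A)
  Step 11: a a a a A A B  =>  a a a a a A B   (applied A -> a)
  Step 12: a a a a a A B  =>  a a a a a A A B   (applied A -> A A)
  Step 13: a a a a a A A B  =>  a a a a a a A B   (applied A -> a)
  Step 14: a a a a a a A B  =>  a a a a a a a B   (applied A -> a)
  Step 15: a a a a a a a B  =>  a a a a a a a B B   (applied B -> B B)
  Step 16: a a a a a a a B B  =>  a a a a a a a b B   (applied B -> b)
  Step 17: a a a a a a a b B  =>  a a a a a a a b B B   (applied B -> B B)
  Step 18: a a a a a a a b B B  =>  a a a a a a a b B B B   (applied B -> B B)
  Step 19: a a a a a a a b B B B  =>  a a a a a a a b b B B   (applied B -> b)
  Step 20: a a a a a a a b b B B  =>  a a a a a a a b b b B   (applied B -> b)
  Step 21: a a a a a a a b b b B  =>  a a a a a a a b b b b   (applied B -> b)
Final yield: a a a a a a a b b b b
Total rewrite steps: 21

21
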